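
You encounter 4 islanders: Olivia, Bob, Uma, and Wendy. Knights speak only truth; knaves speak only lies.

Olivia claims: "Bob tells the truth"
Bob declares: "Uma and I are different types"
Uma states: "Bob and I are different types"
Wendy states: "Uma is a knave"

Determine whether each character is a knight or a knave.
Olivia is a knave.
Bob is a knave.
Uma is a knave.
Wendy is a knight.

Verification:
- Olivia (knave) says "Bob tells the truth" - this is FALSE (a lie) because Bob is a knave.
- Bob (knave) says "Uma and I are different types" - this is FALSE (a lie) because Bob is a knave and Uma is a knave.
- Uma (knave) says "Bob and I are different types" - this is FALSE (a lie) because Uma is a knave and Bob is a knave.
- Wendy (knight) says "Uma is a knave" - this is TRUE because Uma is a knave.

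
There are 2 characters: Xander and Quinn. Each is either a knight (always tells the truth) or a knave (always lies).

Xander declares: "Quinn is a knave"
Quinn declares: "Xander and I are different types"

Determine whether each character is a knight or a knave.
Xander is a knave.
Quinn is a knight.

Verification:
- Xander (knave) says "Quinn is a knave" - this is FALSE (a lie) because Quinn is a knight.
- Quinn (knight) says "Xander and I are different types" - this is TRUE because Quinn is a knight and Xander is a knave.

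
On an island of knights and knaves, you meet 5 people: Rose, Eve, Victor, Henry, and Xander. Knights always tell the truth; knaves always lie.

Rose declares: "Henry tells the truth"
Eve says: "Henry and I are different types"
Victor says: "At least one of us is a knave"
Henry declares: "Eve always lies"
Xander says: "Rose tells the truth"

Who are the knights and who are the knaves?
Rose is a knave.
Eve is a knight.
Victor is a knight.
Henry is a knave.
Xander is a knave.

Verification:
- Rose (knave) says "Henry tells the truth" - this is FALSE (a lie) because Henry is a knave.
- Eve (knight) says "Henry and I are different types" - this is TRUE because Eve is a knight and Henry is a knave.
- Victor (knight) says "At least one of us is a knave" - this is TRUE because Rose, Henry, and Xander are knaves.
- Henry (knave) says "Eve always lies" - this is FALSE (a lie) because Eve is a knight.
- Xander (knave) says "Rose tells the truth" - this is FALSE (a lie) because Rose is a knave.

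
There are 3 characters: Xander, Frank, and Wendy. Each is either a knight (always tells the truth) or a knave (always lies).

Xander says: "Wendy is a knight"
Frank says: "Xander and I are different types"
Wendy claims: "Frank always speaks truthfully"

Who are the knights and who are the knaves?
Xander is a knave.
Frank is a knave.
Wendy is a knave.

Verification:
- Xander (knave) says "Wendy is a knight" - this is FALSE (a lie) because Wendy is a knave.
- Frank (knave) says "Xander and I are different types" - this is FALSE (a lie) because Frank is a knave and Xander is a knave.
- Wendy (knave) says "Frank always speaks truthfully" - this is FALSE (a lie) because Frank is a knave.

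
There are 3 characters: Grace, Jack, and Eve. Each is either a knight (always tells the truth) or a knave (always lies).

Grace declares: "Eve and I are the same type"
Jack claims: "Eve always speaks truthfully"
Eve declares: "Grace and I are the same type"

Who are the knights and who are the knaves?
Grace is a knight.
Jack is a knight.
Eve is a knight.

Verification:
- Grace (knight) says "Eve and I are the same type" - this is TRUE because Grace is a knight and Eve is a knight.
- Jack (knight) says "Eve always speaks truthfully" - this is TRUE because Eve is a knight.
- Eve (knight) says "Grace and I are the same type" - this is TRUE because Eve is a knight and Grace is a knight.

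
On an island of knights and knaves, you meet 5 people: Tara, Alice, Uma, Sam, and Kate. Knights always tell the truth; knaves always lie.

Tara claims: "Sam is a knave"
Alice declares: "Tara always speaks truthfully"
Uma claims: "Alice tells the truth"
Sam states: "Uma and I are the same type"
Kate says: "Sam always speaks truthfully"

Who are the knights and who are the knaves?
Tara is a knight.
Alice is a knight.
Uma is a knight.
Sam is a knave.
Kate is a knave.

Verification:
- Tara (knight) says "Sam is a knave" - this is TRUE because Sam is a knave.
- Alice (knight) says "Tara always speaks truthfully" - this is TRUE because Tara is a knight.
- Uma (knight) says "Alice tells the truth" - this is TRUE because Alice is a knight.
- Sam (knave) says "Uma and I are the same type" - this is FALSE (a lie) because Sam is a knave and Uma is a knight.
- Kate (knave) says "Sam always speaks truthfully" - this is FALSE (a lie) because Sam is a knave.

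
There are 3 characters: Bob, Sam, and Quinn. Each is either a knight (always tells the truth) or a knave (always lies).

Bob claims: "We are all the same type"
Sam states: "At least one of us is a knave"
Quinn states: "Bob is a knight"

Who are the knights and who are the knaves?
Bob is a knave.
Sam is a knight.
Quinn is a knave.

Verification:
- Bob (knave) says "We are all the same type" - this is FALSE (a lie) because Sam is a knight and Bob and Quinn are knaves.
- Sam (knight) says "At least one of us is a knave" - this is TRUE because Bob and Quinn are knaves.
- Quinn (knave) says "Bob is a knight" - this is FALSE (a lie) because Bob is a knave.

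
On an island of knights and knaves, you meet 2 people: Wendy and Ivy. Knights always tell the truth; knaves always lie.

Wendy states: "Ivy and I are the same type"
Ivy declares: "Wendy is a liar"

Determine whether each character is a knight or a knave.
Wendy is a knave.
Ivy is a knight.

Verification:
- Wendy (knave) says "Ivy and I are the same type" - this is FALSE (a lie) because Wendy is a knave and Ivy is a knight.
- Ivy (knight) says "Wendy is a liar" - this is TRUE because Wendy is a knave.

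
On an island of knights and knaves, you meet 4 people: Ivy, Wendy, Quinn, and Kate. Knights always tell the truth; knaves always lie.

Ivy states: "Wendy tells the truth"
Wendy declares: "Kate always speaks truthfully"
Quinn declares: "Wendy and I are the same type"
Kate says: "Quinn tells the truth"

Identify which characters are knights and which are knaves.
Ivy is a knight.
Wendy is a knight.
Quinn is a knight.
Kate is a knight.

Verification:
- Ivy (knight) says "Wendy tells the truth" - this is TRUE because Wendy is a knight.
- Wendy (knight) says "Kate always speaks truthfully" - this is TRUE because Kate is a knight.
- Quinn (knight) says "Wendy and I are the same type" - this is TRUE because Quinn is a knight and Wendy is a knight.
- Kate (knight) says "Quinn tells the truth" - this is TRUE because Quinn is a knight.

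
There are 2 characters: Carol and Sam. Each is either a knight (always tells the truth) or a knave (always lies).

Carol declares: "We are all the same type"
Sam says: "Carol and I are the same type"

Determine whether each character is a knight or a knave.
Carol is a knight.
Sam is a knight.

Verification:
- Carol (knight) says "We are all the same type" - this is TRUE because Carol and Sam are knights.
- Sam (knight) says "Carol and I are the same type" - this is TRUE because Sam is a knight and Carol is a knight.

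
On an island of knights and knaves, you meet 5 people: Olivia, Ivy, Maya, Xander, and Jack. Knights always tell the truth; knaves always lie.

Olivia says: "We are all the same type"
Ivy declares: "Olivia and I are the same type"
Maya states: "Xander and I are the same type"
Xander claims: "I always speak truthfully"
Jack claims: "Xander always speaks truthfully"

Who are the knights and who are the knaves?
Olivia is a knight.
Ivy is a knight.
Maya is a knight.
Xander is a knight.
Jack is a knight.

Verification:
- Olivia (knight) says "We are all the same type" - this is TRUE because Olivia, Ivy, Maya, Xander, and Jack are knights.
- Ivy (knight) says "Olivia and I are the same type" - this is TRUE because Ivy is a knight and Olivia is a knight.
- Maya (knight) says "Xander and I are the same type" - this is TRUE because Maya is a knight and Xander is a knight.
- Xander (knight) says "I always speak truthfully" - this is TRUE because Xander is a knight.
- Jack (knight) says "Xander always speaks truthfully" - this is TRUE because Xander is a knight.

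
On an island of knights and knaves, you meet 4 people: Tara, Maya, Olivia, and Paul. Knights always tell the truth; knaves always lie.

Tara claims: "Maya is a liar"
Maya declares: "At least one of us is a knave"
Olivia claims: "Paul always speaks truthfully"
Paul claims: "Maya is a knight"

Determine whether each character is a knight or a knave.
Tara is a knave.
Maya is a knight.
Olivia is a knight.
Paul is a knight.

Verification:
- Tara (knave) says "Maya is a liar" - this is FALSE (a lie) because Maya is a knight.
- Maya (knight) says "At least one of us is a knave" - this is TRUE because Tara is a knave.
- Olivia (knight) says "Paul always speaks truthfully" - this is TRUE because Paul is a knight.
- Paul (knight) says "Maya is a knight" - this is TRUE because Maya is a knight.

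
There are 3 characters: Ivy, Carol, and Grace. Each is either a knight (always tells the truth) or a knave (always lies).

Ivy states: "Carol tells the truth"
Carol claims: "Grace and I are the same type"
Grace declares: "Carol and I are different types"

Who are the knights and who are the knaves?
Ivy is a knave.
Carol is a knave.
Grace is a knight.

Verification:
- Ivy (knave) says "Carol tells the truth" - this is FALSE (a lie) because Carol is a knave.
- Carol (knave) says "Grace and I are the same type" - this is FALSE (a lie) because Carol is a knave and Grace is a knight.
- Grace (knight) says "Carol and I are different types" - this is TRUE because Grace is a knight and Carol is a knave.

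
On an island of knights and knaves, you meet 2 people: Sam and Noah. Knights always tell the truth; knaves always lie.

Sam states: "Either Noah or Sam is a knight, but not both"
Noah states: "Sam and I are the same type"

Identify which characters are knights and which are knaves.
Sam is a knight.
Noah is a knave.

Verification:
- Sam (knight) says "Either Noah or Sam is a knight, but not both" - this is TRUE because Noah is a knave and Sam is a knight.
- Noah (knave) says "Sam and I are the same type" - this is FALSE (a lie) because Noah is a knave and Sam is a knight.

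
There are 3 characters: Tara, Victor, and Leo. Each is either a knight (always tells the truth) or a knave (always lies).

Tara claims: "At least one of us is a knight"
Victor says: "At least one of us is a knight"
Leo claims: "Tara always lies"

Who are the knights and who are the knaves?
Tara is a knight.
Victor is a knight.
Leo is a knave.

Verification:
- Tara (knight) says "At least one of us is a knight" - this is TRUE because Tara and Victor are knights.
- Victor (knight) says "At least one of us is a knight" - this is TRUE because Tara and Victor are knights.
- Leo (knave) says "Tara always lies" - this is FALSE (a lie) because Tara is a knight.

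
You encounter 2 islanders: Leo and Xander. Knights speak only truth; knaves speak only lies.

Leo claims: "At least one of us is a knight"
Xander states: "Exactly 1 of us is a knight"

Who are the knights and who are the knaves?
Leo is a knave.
Xander is a knave.

Verification:
- Leo (knave) says "At least one of us is a knight" - this is FALSE (a lie) because no one is a knight.
- Xander (knave) says "Exactly 1 of us is a knight" - this is FALSE (a lie) because there are 0 knights.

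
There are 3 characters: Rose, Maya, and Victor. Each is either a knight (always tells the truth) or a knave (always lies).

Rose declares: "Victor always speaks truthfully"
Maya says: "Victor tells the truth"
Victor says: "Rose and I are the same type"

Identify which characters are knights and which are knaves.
Rose is a knight.
Maya is a knight.
Victor is a knight.

Verification:
- Rose (knight) says "Victor always speaks truthfully" - this is TRUE because Victor is a knight.
- Maya (knight) says "Victor tells the truth" - this is TRUE because Victor is a knight.
- Victor (knight) says "Rose and I are the same type" - this is TRUE because Victor is a knight and Rose is a knight.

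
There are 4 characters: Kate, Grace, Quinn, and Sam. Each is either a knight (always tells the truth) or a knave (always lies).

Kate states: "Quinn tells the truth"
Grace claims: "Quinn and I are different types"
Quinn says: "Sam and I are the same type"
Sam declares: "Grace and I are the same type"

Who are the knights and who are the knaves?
Kate is a knave.
Grace is a knight.
Quinn is a knave.
Sam is a knight.

Verification:
- Kate (knave) says "Quinn tells the truth" - this is FALSE (a lie) because Quinn is a knave.
- Grace (knight) says "Quinn and I are different types" - this is TRUE because Grace is a knight and Quinn is a knave.
- Quinn (knave) says "Sam and I are the same type" - this is FALSE (a lie) because Quinn is a knave and Sam is a knight.
- Sam (knight) says "Grace and I are the same type" - this is TRUE because Sam is a knight and Grace is a knight.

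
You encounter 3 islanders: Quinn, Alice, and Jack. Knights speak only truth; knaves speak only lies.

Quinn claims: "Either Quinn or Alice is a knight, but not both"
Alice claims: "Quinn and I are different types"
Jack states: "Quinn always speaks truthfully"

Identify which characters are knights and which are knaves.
Quinn is a knave.
Alice is a knave.
Jack is a knave.

Verification:
- Quinn (knave) says "Either Quinn or Alice is a knight, but not both" - this is FALSE (a lie) because Quinn is a knave and Alice is a knave.
- Alice (knave) says "Quinn and I are different types" - this is FALSE (a lie) because Alice is a knave and Quinn is a knave.
- Jack (knave) says "Quinn always speaks truthfully" - this is FALSE (a lie) because Quinn is a knave.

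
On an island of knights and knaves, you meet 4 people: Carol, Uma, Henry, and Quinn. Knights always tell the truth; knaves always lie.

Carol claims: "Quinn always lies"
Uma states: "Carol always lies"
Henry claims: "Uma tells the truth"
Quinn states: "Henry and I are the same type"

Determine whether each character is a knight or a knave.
Carol is a knave.
Uma is a knight.
Henry is a knight.
Quinn is a knight.

Verification:
- Carol (knave) says "Quinn always lies" - this is FALSE (a lie) because Quinn is a knight.
- Uma (knight) says "Carol always lies" - this is TRUE because Carol is a knave.
- Henry (knight) says "Uma tells the truth" - this is TRUE because Uma is a knight.
- Quinn (knight) says "Henry and I are the same type" - this is TRUE because Quinn is a knight and Henry is a knight.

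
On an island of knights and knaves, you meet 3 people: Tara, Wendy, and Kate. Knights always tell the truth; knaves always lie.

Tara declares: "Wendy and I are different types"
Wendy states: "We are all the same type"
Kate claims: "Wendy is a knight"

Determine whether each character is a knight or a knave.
Tara is a knight.
Wendy is a knave.
Kate is a knave.

Verification:
- Tara (knight) says "Wendy and I are different types" - this is TRUE because Tara is a knight and Wendy is a knave.
- Wendy (knave) says "We are all the same type" - this is FALSE (a lie) because Tara is a knight and Wendy and Kate are knaves.
- Kate (knave) says "Wendy is a knight" - this is FALSE (a lie) because Wendy is a knave.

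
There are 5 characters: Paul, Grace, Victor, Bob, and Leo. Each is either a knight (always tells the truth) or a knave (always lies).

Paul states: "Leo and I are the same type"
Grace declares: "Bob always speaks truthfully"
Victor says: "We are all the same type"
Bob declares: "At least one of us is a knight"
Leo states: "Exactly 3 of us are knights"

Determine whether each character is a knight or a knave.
Paul is a knave.
Grace is a knight.
Victor is a knave.
Bob is a knight.
Leo is a knight.

Verification:
- Paul (knave) says "Leo and I are the same type" - this is FALSE (a lie) because Paul is a knave and Leo is a knight.
- Grace (knight) says "Bob always speaks truthfully" - this is TRUE because Bob is a knight.
- Victor (knave) says "We are all the same type" - this is FALSE (a lie) because Grace, Bob, and Leo are knights and Paul and Victor are knaves.
- Bob (knight) says "At least one of us is a knight" - this is TRUE because Grace, Bob, and Leo are knights.
- Leo (knight) says "Exactly 3 of us are knights" - this is TRUE because there are 3 knights.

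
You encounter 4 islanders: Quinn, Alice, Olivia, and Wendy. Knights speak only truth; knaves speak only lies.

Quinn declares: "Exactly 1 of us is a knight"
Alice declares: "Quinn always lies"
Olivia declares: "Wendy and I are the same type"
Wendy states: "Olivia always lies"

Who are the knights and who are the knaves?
Quinn is a knave.
Alice is a knight.
Olivia is a knave.
Wendy is a knight.

Verification:
- Quinn (knave) says "Exactly 1 of us is a knight" - this is FALSE (a lie) because there are 2 knights.
- Alice (knight) says "Quinn always lies" - this is TRUE because Quinn is a knave.
- Olivia (knave) says "Wendy and I are the same type" - this is FALSE (a lie) because Olivia is a knave and Wendy is a knight.
- Wendy (knight) says "Olivia always lies" - this is TRUE because Olivia is a knave.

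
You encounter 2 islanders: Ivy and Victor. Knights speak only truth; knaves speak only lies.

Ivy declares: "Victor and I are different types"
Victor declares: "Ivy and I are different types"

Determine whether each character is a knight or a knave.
Ivy is a knave.
Victor is a knave.

Verification:
- Ivy (knave) says "Victor and I are different types" - this is FALSE (a lie) because Ivy is a knave and Victor is a knave.
- Victor (knave) says "Ivy and I are different types" - this is FALSE (a lie) because Victor is a knave and Ivy is a knave.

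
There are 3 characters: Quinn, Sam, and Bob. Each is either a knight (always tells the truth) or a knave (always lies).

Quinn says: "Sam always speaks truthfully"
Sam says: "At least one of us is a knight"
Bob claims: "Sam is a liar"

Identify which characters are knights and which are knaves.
Quinn is a knight.
Sam is a knight.
Bob is a knave.

Verification:
- Quinn (knight) says "Sam always speaks truthfully" - this is TRUE because Sam is a knight.
- Sam (knight) says "At least one of us is a knight" - this is TRUE because Quinn and Sam are knights.
- Bob (knave) says "Sam is a liar" - this is FALSE (a lie) because Sam is a knight.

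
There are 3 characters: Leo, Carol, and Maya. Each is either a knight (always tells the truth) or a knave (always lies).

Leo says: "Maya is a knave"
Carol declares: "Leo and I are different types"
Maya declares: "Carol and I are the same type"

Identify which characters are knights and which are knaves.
Leo is a knave.
Carol is a knight.
Maya is a knight.

Verification:
- Leo (knave) says "Maya is a knave" - this is FALSE (a lie) because Maya is a knight.
- Carol (knight) says "Leo and I are different types" - this is TRUE because Carol is a knight and Leo is a knave.
- Maya (knight) says "Carol and I are the same type" - this is TRUE because Maya is a knight and Carol is a knight.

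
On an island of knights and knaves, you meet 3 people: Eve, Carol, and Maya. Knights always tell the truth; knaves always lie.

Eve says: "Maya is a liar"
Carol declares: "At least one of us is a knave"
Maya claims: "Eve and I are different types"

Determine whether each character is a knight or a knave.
Eve is a knave.
Carol is a knight.
Maya is a knight.

Verification:
- Eve (knave) says "Maya is a liar" - this is FALSE (a lie) because Maya is a knight.
- Carol (knight) says "At least one of us is a knave" - this is TRUE because Eve is a knave.
- Maya (knight) says "Eve and I are different types" - this is TRUE because Maya is a knight and Eve is a knave.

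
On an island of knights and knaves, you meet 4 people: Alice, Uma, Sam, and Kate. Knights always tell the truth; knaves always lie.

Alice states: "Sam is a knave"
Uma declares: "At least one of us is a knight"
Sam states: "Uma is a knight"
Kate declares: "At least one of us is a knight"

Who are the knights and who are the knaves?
Alice is a knave.
Uma is a knight.
Sam is a knight.
Kate is a knight.

Verification:
- Alice (knave) says "Sam is a knave" - this is FALSE (a lie) because Sam is a knight.
- Uma (knight) says "At least one of us is a knight" - this is TRUE because Uma, Sam, and Kate are knights.
- Sam (knight) says "Uma is a knight" - this is TRUE because Uma is a knight.
- Kate (knight) says "At least one of us is a knight" - this is TRUE because Uma, Sam, and Kate are knights.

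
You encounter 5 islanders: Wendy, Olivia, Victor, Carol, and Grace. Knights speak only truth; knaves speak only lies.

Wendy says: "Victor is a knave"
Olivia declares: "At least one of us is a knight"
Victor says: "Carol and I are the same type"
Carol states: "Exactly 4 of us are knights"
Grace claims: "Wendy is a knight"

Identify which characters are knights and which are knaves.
Wendy is a knight.
Olivia is a knight.
Victor is a knave.
Carol is a knight.
Grace is a knight.

Verification:
- Wendy (knight) says "Victor is a knave" - this is TRUE because Victor is a knave.
- Olivia (knight) says "At least one of us is a knight" - this is TRUE because Wendy, Olivia, Carol, and Grace are knights.
- Victor (knave) says "Carol and I are the same type" - this is FALSE (a lie) because Victor is a knave and Carol is a knight.
- Carol (knight) says "Exactly 4 of us are knights" - this is TRUE because there are 4 knights.
- Grace (knight) says "Wendy is a knight" - this is TRUE because Wendy is a knight.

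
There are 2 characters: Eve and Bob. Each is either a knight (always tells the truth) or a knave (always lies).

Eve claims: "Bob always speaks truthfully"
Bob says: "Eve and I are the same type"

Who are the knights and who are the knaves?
Eve is a knight.
Bob is a knight.

Verification:
- Eve (knight) says "Bob always speaks truthfully" - this is TRUE because Bob is a knight.
- Bob (knight) says "Eve and I are the same type" - this is TRUE because Bob is a knight and Eve is a knight.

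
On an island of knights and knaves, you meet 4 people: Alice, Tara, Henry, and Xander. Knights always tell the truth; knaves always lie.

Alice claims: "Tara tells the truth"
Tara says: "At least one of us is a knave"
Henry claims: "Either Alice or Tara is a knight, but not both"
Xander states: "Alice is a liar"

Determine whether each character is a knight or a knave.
Alice is a knight.
Tara is a knight.
Henry is a knave.
Xander is a knave.

Verification:
- Alice (knight) says "Tara tells the truth" - this is TRUE because Tara is a knight.
- Tara (knight) says "At least one of us is a knave" - this is TRUE because Henry and Xander are knaves.
- Henry (knave) says "Either Alice or Tara is a knight, but not both" - this is FALSE (a lie) because Alice is a knight and Tara is a knight.
- Xander (knave) says "Alice is a liar" - this is FALSE (a lie) because Alice is a knight.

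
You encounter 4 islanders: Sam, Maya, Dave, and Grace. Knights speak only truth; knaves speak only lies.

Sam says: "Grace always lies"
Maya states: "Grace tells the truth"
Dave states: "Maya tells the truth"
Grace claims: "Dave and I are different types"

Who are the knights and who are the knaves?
Sam is a knight.
Maya is a knave.
Dave is a knave.
Grace is a knave.

Verification:
- Sam (knight) says "Grace always lies" - this is TRUE because Grace is a knave.
- Maya (knave) says "Grace tells the truth" - this is FALSE (a lie) because Grace is a knave.
- Dave (knave) says "Maya tells the truth" - this is FALSE (a lie) because Maya is a knave.
- Grace (knave) says "Dave and I are different types" - this is FALSE (a lie) because Grace is a knave and Dave is a knave.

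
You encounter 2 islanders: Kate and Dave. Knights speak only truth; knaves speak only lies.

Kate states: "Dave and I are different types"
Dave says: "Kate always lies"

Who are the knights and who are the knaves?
Kate is a knight.
Dave is a knave.

Verification:
- Kate (knight) says "Dave and I are different types" - this is TRUE because Kate is a knight and Dave is a knave.
- Dave (knave) says "Kate always lies" - this is FALSE (a lie) because Kate is a knight.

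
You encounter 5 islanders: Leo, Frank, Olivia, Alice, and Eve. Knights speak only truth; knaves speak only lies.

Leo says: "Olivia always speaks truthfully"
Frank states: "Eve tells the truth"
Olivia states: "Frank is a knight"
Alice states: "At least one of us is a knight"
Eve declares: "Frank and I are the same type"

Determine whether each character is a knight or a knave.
Leo is a knight.
Frank is a knight.
Olivia is a knight.
Alice is a knight.
Eve is a knight.

Verification:
- Leo (knight) says "Olivia always speaks truthfully" - this is TRUE because Olivia is a knight.
- Frank (knight) says "Eve tells the truth" - this is TRUE because Eve is a knight.
- Olivia (knight) says "Frank is a knight" - this is TRUE because Frank is a knight.
- Alice (knight) says "At least one of us is a knight" - this is TRUE because Leo, Frank, Olivia, Alice, and Eve are knights.
- Eve (knight) says "Frank and I are the same type" - this is TRUE because Eve is a knight and Frank is a knight.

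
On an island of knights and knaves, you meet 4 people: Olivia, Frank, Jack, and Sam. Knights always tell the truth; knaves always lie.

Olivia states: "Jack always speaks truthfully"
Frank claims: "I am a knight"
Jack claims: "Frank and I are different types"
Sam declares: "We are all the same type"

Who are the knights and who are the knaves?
Olivia is a knight.
Frank is a knave.
Jack is a knight.
Sam is a knave.

Verification:
- Olivia (knight) says "Jack always speaks truthfully" - this is TRUE because Jack is a knight.
- Frank (knave) says "I am a knight" - this is FALSE (a lie) because Frank is a knave.
- Jack (knight) says "Frank and I are different types" - this is TRUE because Jack is a knight and Frank is a knave.
- Sam (knave) says "We are all the same type" - this is FALSE (a lie) because Olivia and Jack are knights and Frank and Sam are knaves.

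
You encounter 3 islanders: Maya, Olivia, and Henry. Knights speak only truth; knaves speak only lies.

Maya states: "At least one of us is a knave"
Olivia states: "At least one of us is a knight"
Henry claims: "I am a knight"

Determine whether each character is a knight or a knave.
Maya is a knight.
Olivia is a knight.
Henry is a knave.

Verification:
- Maya (knight) says "At least one of us is a knave" - this is TRUE because Henry is a knave.
- Olivia (knight) says "At least one of us is a knight" - this is TRUE because Maya and Olivia are knights.
- Henry (knave) says "I am a knight" - this is FALSE (a lie) because Henry is a knave.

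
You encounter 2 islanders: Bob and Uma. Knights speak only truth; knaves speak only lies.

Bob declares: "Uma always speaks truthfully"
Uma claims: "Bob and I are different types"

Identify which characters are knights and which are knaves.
Bob is a knave.
Uma is a knave.

Verification:
- Bob (knave) says "Uma always speaks truthfully" - this is FALSE (a lie) because Uma is a knave.
- Uma (knave) says "Bob and I are different types" - this is FALSE (a lie) because Uma is a knave and Bob is a knave.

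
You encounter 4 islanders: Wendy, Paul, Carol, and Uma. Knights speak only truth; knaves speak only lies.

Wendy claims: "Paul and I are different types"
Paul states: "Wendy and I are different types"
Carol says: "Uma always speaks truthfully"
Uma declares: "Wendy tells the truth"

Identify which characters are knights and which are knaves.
Wendy is a knave.
Paul is a knave.
Carol is a knave.
Uma is a knave.

Verification:
- Wendy (knave) says "Paul and I are different types" - this is FALSE (a lie) because Wendy is a knave and Paul is a knave.
- Paul (knave) says "Wendy and I are different types" - this is FALSE (a lie) because Paul is a knave and Wendy is a knave.
- Carol (knave) says "Uma always speaks truthfully" - this is FALSE (a lie) because Uma is a knave.
- Uma (knave) says "Wendy tells the truth" - this is FALSE (a lie) because Wendy is a knave.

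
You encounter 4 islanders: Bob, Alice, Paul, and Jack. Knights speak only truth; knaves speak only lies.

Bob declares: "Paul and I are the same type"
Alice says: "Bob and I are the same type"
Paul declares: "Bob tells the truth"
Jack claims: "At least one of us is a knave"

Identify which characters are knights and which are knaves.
Bob is a knight.
Alice is a knave.
Paul is a knight.
Jack is a knight.

Verification:
- Bob (knight) says "Paul and I are the same type" - this is TRUE because Bob is a knight and Paul is a knight.
- Alice (knave) says "Bob and I are the same type" - this is FALSE (a lie) because Alice is a knave and Bob is a knight.
- Paul (knight) says "Bob tells the truth" - this is TRUE because Bob is a knight.
- Jack (knight) says "At least one of us is a knave" - this is TRUE because Alice is a knave.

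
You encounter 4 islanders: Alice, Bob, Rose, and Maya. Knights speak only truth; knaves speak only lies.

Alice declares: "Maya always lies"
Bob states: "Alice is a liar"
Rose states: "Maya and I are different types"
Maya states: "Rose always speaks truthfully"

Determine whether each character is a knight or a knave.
Alice is a knight.
Bob is a knave.
Rose is a knave.
Maya is a knave.

Verification:
- Alice (knight) says "Maya always lies" - this is TRUE because Maya is a knave.
- Bob (knave) says "Alice is a liar" - this is FALSE (a lie) because Alice is a knight.
- Rose (knave) says "Maya and I are different types" - this is FALSE (a lie) because Rose is a knave and Maya is a knave.
- Maya (knave) says "Rose always speaks truthfully" - this is FALSE (a lie) because Rose is a knave.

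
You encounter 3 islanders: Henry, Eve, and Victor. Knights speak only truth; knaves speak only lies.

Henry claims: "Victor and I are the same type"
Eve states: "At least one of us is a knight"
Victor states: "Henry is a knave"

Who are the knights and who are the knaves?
Henry is a knave.
Eve is a knight.
Victor is a knight.

Verification:
- Henry (knave) says "Victor and I are the same type" - this is FALSE (a lie) because Henry is a knave and Victor is a knight.
- Eve (knight) says "At least one of us is a knight" - this is TRUE because Eve and Victor are knights.
- Victor (knight) says "Henry is a knave" - this is TRUE because Henry is a knave.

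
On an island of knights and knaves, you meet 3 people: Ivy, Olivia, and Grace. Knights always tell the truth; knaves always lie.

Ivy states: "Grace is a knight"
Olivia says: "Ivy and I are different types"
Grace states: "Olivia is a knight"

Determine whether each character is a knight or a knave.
Ivy is a knave.
Olivia is a knave.
Grace is a knave.

Verification:
- Ivy (knave) says "Grace is a knight" - this is FALSE (a lie) because Grace is a knave.
- Olivia (knave) says "Ivy and I are different types" - this is FALSE (a lie) because Olivia is a knave and Ivy is a knave.
- Grace (knave) says "Olivia is a knight" - this is FALSE (a lie) because Olivia is a knave.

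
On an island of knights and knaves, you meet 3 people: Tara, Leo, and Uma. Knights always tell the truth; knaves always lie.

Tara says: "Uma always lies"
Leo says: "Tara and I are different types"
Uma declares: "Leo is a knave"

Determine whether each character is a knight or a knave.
Tara is a knave.
Leo is a knave.
Uma is a knight.

Verification:
- Tara (knave) says "Uma always lies" - this is FALSE (a lie) because Uma is a knight.
- Leo (knave) says "Tara and I are different types" - this is FALSE (a lie) because Leo is a knave and Tara is a knave.
- Uma (knight) says "Leo is a knave" - this is TRUE because Leo is a knave.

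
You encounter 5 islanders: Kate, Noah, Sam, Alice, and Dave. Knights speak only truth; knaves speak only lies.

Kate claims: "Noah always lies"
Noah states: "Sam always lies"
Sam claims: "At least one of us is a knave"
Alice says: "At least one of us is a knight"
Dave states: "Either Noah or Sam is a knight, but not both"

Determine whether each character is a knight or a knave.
Kate is a knight.
Noah is a knave.
Sam is a knight.
Alice is a knight.
Dave is a knight.

Verification:
- Kate (knight) says "Noah always lies" - this is TRUE because Noah is a knave.
- Noah (knave) says "Sam always lies" - this is FALSE (a lie) because Sam is a knight.
- Sam (knight) says "At least one of us is a knave" - this is TRUE because Noah is a knave.
- Alice (knight) says "At least one of us is a knight" - this is TRUE because Kate, Sam, Alice, and Dave are knights.
- Dave (knight) says "Either Noah or Sam is a knight, but not both" - this is TRUE because Noah is a knave and Sam is a knight.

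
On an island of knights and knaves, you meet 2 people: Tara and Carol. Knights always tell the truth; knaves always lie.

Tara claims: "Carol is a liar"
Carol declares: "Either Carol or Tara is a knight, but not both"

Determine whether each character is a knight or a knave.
Tara is a knave.
Carol is a knight.

Verification:
- Tara (knave) says "Carol is a liar" - this is FALSE (a lie) because Carol is a knight.
- Carol (knight) says "Either Carol or Tara is a knight, but not both" - this is TRUE because Carol is a knight and Tara is a knave.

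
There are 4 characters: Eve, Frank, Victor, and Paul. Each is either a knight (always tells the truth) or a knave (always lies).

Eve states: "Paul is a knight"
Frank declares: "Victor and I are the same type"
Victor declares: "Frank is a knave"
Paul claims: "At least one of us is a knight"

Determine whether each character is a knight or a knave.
Eve is a knight.
Frank is a knave.
Victor is a knight.
Paul is a knight.

Verification:
- Eve (knight) says "Paul is a knight" - this is TRUE because Paul is a knight.
- Frank (knave) says "Victor and I are the same type" - this is FALSE (a lie) because Frank is a knave and Victor is a knight.
- Victor (knight) says "Frank is a knave" - this is TRUE because Frank is a knave.
- Paul (knight) says "At least one of us is a knight" - this is TRUE because Eve, Victor, and Paul are knights.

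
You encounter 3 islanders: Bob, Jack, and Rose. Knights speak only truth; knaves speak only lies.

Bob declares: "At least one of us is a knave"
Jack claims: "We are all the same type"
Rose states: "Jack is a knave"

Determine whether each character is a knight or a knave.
Bob is a knight.
Jack is a knave.
Rose is a knight.

Verification:
- Bob (knight) says "At least one of us is a knave" - this is TRUE because Jack is a knave.
- Jack (knave) says "We are all the same type" - this is FALSE (a lie) because Bob and Rose are knights and Jack is a knave.
- Rose (knight) says "Jack is a knave" - this is TRUE because Jack is a knave.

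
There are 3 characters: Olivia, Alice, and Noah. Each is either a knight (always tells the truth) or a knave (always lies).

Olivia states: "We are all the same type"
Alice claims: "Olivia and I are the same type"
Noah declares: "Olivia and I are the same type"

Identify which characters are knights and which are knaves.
Olivia is a knight.
Alice is a knight.
Noah is a knight.

Verification:
- Olivia (knight) says "We are all the same type" - this is TRUE because Olivia, Alice, and Noah are knights.
- Alice (knight) says "Olivia and I are the same type" - this is TRUE because Alice is a knight and Olivia is a knight.
- Noah (knight) says "Olivia and I are the same type" - this is TRUE because Noah is a knight and Olivia is a knight.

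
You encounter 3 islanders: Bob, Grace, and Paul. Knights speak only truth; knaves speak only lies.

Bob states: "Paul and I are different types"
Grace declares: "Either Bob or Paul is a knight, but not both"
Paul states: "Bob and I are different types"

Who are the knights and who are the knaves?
Bob is a knave.
Grace is a knave.
Paul is a knave.

Verification:
- Bob (knave) says "Paul and I are different types" - this is FALSE (a lie) because Bob is a knave and Paul is a knave.
- Grace (knave) says "Either Bob or Paul is a knight, but not both" - this is FALSE (a lie) because Bob is a knave and Paul is a knave.
- Paul (knave) says "Bob and I are different types" - this is FALSE (a lie) because Paul is a knave and Bob is a knave.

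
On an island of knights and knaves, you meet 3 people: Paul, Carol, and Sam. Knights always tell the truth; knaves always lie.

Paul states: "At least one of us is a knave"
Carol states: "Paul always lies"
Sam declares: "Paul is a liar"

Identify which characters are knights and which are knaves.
Paul is a knight.
Carol is a knave.
Sam is a knave.

Verification:
- Paul (knight) says "At least one of us is a knave" - this is TRUE because Carol and Sam are knaves.
- Carol (knave) says "Paul always lies" - this is FALSE (a lie) because Paul is a knight.
- Sam (knave) says "Paul is a liar" - this is FALSE (a lie) because Paul is a knight.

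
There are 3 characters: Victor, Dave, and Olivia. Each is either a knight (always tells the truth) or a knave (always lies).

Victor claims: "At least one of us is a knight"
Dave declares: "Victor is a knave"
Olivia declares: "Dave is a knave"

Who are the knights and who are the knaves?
Victor is a knight.
Dave is a knave.
Olivia is a knight.

Verification:
- Victor (knight) says "At least one of us is a knight" - this is TRUE because Victor and Olivia are knights.
- Dave (knave) says "Victor is a knave" - this is FALSE (a lie) because Victor is a knight.
- Olivia (knight) says "Dave is a knave" - this is TRUE because Dave is a knave.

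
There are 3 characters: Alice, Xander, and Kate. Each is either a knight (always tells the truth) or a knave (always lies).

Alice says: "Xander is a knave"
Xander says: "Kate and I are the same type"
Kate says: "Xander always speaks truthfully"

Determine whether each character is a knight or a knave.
Alice is a knave.
Xander is a knight.
Kate is a knight.

Verification:
- Alice (knave) says "Xander is a knave" - this is FALSE (a lie) because Xander is a knight.
- Xander (knight) says "Kate and I are the same type" - this is TRUE because Xander is a knight and Kate is a knight.
- Kate (knight) says "Xander always speaks truthfully" - this is TRUE because Xander is a knight.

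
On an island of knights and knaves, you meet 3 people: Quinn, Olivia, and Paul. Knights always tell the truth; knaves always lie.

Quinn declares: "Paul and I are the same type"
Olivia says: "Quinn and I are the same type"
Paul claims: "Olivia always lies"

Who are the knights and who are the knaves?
Quinn is a knight.
Olivia is a knave.
Paul is a knight.

Verification:
- Quinn (knight) says "Paul and I are the same type" - this is TRUE because Quinn is a knight and Paul is a knight.
- Olivia (knave) says "Quinn and I are the same type" - this is FALSE (a lie) because Olivia is a knave and Quinn is a knight.
- Paul (knight) says "Olivia always lies" - this is TRUE because Olivia is a knave.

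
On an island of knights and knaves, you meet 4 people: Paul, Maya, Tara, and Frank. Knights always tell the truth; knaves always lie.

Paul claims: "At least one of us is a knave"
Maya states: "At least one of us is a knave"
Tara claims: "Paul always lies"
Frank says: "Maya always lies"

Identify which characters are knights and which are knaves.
Paul is a knight.
Maya is a knight.
Tara is a knave.
Frank is a knave.

Verification:
- Paul (knight) says "At least one of us is a knave" - this is TRUE because Tara and Frank are knaves.
- Maya (knight) says "At least one of us is a knave" - this is TRUE because Tara and Frank are knaves.
- Tara (knave) says "Paul always lies" - this is FALSE (a lie) because Paul is a knight.
- Frank (knave) says "Maya always lies" - this is FALSE (a lie) because Maya is a knight.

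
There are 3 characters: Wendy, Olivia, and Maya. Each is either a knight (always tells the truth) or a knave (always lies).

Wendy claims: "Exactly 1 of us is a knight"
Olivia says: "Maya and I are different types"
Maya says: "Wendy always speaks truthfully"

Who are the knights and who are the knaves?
Wendy is a knave.
Olivia is a knave.
Maya is a knave.

Verification:
- Wendy (knave) says "Exactly 1 of us is a knight" - this is FALSE (a lie) because there are 0 knights.
- Olivia (knave) says "Maya and I are different types" - this is FALSE (a lie) because Olivia is a knave and Maya is a knave.
- Maya (knave) says "Wendy always speaks truthfully" - this is FALSE (a lie) because Wendy is a knave.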